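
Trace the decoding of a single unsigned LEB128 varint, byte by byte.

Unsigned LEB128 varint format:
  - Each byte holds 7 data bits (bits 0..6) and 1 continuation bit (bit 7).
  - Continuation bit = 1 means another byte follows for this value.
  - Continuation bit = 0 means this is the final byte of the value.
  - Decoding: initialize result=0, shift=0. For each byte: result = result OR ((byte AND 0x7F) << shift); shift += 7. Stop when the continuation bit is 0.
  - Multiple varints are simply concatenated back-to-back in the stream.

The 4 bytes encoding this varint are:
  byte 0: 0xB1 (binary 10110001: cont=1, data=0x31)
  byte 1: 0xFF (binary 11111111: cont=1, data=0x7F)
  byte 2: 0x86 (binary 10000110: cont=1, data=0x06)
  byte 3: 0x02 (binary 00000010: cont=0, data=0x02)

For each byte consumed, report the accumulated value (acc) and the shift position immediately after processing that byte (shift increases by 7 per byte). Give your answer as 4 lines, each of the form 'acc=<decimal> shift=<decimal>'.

byte 0=0xB1: payload=0x31=49, contrib = 49<<0 = 49; acc -> 49, shift -> 7
byte 1=0xFF: payload=0x7F=127, contrib = 127<<7 = 16256; acc -> 16305, shift -> 14
byte 2=0x86: payload=0x06=6, contrib = 6<<14 = 98304; acc -> 114609, shift -> 21
byte 3=0x02: payload=0x02=2, contrib = 2<<21 = 4194304; acc -> 4308913, shift -> 28

Answer: acc=49 shift=7
acc=16305 shift=14
acc=114609 shift=21
acc=4308913 shift=28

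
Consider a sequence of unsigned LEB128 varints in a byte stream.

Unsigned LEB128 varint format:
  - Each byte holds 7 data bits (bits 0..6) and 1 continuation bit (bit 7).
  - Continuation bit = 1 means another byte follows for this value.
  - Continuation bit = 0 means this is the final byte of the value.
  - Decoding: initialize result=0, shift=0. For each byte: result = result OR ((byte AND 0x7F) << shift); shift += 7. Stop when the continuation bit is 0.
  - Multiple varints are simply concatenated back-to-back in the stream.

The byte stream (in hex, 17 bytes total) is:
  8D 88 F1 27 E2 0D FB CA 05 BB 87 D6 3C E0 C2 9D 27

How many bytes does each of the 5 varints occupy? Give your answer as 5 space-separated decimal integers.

  byte[0]=0x8D cont=1 payload=0x0D=13: acc |= 13<<0 -> acc=13 shift=7
  byte[1]=0x88 cont=1 payload=0x08=8: acc |= 8<<7 -> acc=1037 shift=14
  byte[2]=0xF1 cont=1 payload=0x71=113: acc |= 113<<14 -> acc=1852429 shift=21
  byte[3]=0x27 cont=0 payload=0x27=39: acc |= 39<<21 -> acc=83641357 shift=28 [end]
Varint 1: bytes[0:4] = 8D 88 F1 27 -> value 83641357 (4 byte(s))
  byte[4]=0xE2 cont=1 payload=0x62=98: acc |= 98<<0 -> acc=98 shift=7
  byte[5]=0x0D cont=0 payload=0x0D=13: acc |= 13<<7 -> acc=1762 shift=14 [end]
Varint 2: bytes[4:6] = E2 0D -> value 1762 (2 byte(s))
  byte[6]=0xFB cont=1 payload=0x7B=123: acc |= 123<<0 -> acc=123 shift=7
  byte[7]=0xCA cont=1 payload=0x4A=74: acc |= 74<<7 -> acc=9595 shift=14
  byte[8]=0x05 cont=0 payload=0x05=5: acc |= 5<<14 -> acc=91515 shift=21 [end]
Varint 3: bytes[6:9] = FB CA 05 -> value 91515 (3 byte(s))
  byte[9]=0xBB cont=1 payload=0x3B=59: acc |= 59<<0 -> acc=59 shift=7
  byte[10]=0x87 cont=1 payload=0x07=7: acc |= 7<<7 -> acc=955 shift=14
  byte[11]=0xD6 cont=1 payload=0x56=86: acc |= 86<<14 -> acc=1409979 shift=21
  byte[12]=0x3C cont=0 payload=0x3C=60: acc |= 60<<21 -> acc=127239099 shift=28 [end]
Varint 4: bytes[9:13] = BB 87 D6 3C -> value 127239099 (4 byte(s))
  byte[13]=0xE0 cont=1 payload=0x60=96: acc |= 96<<0 -> acc=96 shift=7
  byte[14]=0xC2 cont=1 payload=0x42=66: acc |= 66<<7 -> acc=8544 shift=14
  byte[15]=0x9D cont=1 payload=0x1D=29: acc |= 29<<14 -> acc=483680 shift=21
  byte[16]=0x27 cont=0 payload=0x27=39: acc |= 39<<21 -> acc=82272608 shift=28 [end]
Varint 5: bytes[13:17] = E0 C2 9D 27 -> value 82272608 (4 byte(s))

Answer: 4 2 3 4 4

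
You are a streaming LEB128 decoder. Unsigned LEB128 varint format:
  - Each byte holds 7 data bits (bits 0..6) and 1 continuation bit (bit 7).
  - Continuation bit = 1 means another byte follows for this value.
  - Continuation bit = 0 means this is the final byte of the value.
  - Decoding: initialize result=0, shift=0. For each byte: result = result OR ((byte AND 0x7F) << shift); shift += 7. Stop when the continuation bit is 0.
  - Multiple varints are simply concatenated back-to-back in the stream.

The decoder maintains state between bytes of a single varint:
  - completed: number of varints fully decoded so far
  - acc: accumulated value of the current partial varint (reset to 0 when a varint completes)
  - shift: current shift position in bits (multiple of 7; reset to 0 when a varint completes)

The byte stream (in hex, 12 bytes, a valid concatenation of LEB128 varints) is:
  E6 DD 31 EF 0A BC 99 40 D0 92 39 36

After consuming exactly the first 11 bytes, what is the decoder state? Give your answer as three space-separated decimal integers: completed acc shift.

Answer: 4 0 0

Derivation:
byte[0]=0xE6 cont=1 payload=0x66: acc |= 102<<0 -> completed=0 acc=102 shift=7
byte[1]=0xDD cont=1 payload=0x5D: acc |= 93<<7 -> completed=0 acc=12006 shift=14
byte[2]=0x31 cont=0 payload=0x31: varint #1 complete (value=814822); reset -> completed=1 acc=0 shift=0
byte[3]=0xEF cont=1 payload=0x6F: acc |= 111<<0 -> completed=1 acc=111 shift=7
byte[4]=0x0A cont=0 payload=0x0A: varint #2 complete (value=1391); reset -> completed=2 acc=0 shift=0
byte[5]=0xBC cont=1 payload=0x3C: acc |= 60<<0 -> completed=2 acc=60 shift=7
byte[6]=0x99 cont=1 payload=0x19: acc |= 25<<7 -> completed=2 acc=3260 shift=14
byte[7]=0x40 cont=0 payload=0x40: varint #3 complete (value=1051836); reset -> completed=3 acc=0 shift=0
byte[8]=0xD0 cont=1 payload=0x50: acc |= 80<<0 -> completed=3 acc=80 shift=7
byte[9]=0x92 cont=1 payload=0x12: acc |= 18<<7 -> completed=3 acc=2384 shift=14
byte[10]=0x39 cont=0 payload=0x39: varint #4 complete (value=936272); reset -> completed=4 acc=0 shift=0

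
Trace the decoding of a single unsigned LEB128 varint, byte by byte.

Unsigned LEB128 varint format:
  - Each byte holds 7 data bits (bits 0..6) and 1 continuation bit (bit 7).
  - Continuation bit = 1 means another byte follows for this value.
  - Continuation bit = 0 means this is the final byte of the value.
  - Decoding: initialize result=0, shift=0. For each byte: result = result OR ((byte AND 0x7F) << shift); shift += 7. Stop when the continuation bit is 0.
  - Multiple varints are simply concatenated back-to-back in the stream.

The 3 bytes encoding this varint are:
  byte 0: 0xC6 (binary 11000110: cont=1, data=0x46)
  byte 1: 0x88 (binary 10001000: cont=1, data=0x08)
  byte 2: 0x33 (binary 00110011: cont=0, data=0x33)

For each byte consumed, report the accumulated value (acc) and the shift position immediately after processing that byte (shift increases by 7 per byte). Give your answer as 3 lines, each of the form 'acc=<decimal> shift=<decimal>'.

Answer: acc=70 shift=7
acc=1094 shift=14
acc=836678 shift=21

Derivation:
byte 0=0xC6: payload=0x46=70, contrib = 70<<0 = 70; acc -> 70, shift -> 7
byte 1=0x88: payload=0x08=8, contrib = 8<<7 = 1024; acc -> 1094, shift -> 14
byte 2=0x33: payload=0x33=51, contrib = 51<<14 = 835584; acc -> 836678, shift -> 21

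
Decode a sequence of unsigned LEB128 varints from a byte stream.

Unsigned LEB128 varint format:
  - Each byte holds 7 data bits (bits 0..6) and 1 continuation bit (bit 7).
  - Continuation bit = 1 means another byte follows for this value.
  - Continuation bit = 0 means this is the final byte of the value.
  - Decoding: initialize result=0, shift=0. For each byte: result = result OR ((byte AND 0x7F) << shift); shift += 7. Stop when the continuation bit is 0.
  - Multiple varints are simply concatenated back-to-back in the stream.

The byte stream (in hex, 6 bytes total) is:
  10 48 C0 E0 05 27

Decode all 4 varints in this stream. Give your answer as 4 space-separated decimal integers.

Answer: 16 72 94272 39

Derivation:
  byte[0]=0x10 cont=0 payload=0x10=16: acc |= 16<<0 -> acc=16 shift=7 [end]
Varint 1: bytes[0:1] = 10 -> value 16 (1 byte(s))
  byte[1]=0x48 cont=0 payload=0x48=72: acc |= 72<<0 -> acc=72 shift=7 [end]
Varint 2: bytes[1:2] = 48 -> value 72 (1 byte(s))
  byte[2]=0xC0 cont=1 payload=0x40=64: acc |= 64<<0 -> acc=64 shift=7
  byte[3]=0xE0 cont=1 payload=0x60=96: acc |= 96<<7 -> acc=12352 shift=14
  byte[4]=0x05 cont=0 payload=0x05=5: acc |= 5<<14 -> acc=94272 shift=21 [end]
Varint 3: bytes[2:5] = C0 E0 05 -> value 94272 (3 byte(s))
  byte[5]=0x27 cont=0 payload=0x27=39: acc |= 39<<0 -> acc=39 shift=7 [end]
Varint 4: bytes[5:6] = 27 -> value 39 (1 byte(s))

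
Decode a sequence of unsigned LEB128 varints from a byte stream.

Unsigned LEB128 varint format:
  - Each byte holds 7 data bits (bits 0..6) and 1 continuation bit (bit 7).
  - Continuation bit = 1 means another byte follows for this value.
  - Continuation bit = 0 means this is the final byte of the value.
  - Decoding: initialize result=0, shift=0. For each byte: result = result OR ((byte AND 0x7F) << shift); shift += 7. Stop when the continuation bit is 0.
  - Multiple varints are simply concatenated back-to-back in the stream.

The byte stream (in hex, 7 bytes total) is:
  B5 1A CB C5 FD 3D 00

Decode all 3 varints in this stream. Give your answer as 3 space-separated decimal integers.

Answer: 3381 129983179 0

Derivation:
  byte[0]=0xB5 cont=1 payload=0x35=53: acc |= 53<<0 -> acc=53 shift=7
  byte[1]=0x1A cont=0 payload=0x1A=26: acc |= 26<<7 -> acc=3381 shift=14 [end]
Varint 1: bytes[0:2] = B5 1A -> value 3381 (2 byte(s))
  byte[2]=0xCB cont=1 payload=0x4B=75: acc |= 75<<0 -> acc=75 shift=7
  byte[3]=0xC5 cont=1 payload=0x45=69: acc |= 69<<7 -> acc=8907 shift=14
  byte[4]=0xFD cont=1 payload=0x7D=125: acc |= 125<<14 -> acc=2056907 shift=21
  byte[5]=0x3D cont=0 payload=0x3D=61: acc |= 61<<21 -> acc=129983179 shift=28 [end]
Varint 2: bytes[2:6] = CB C5 FD 3D -> value 129983179 (4 byte(s))
  byte[6]=0x00 cont=0 payload=0x00=0: acc |= 0<<0 -> acc=0 shift=7 [end]
Varint 3: bytes[6:7] = 00 -> value 0 (1 byte(s))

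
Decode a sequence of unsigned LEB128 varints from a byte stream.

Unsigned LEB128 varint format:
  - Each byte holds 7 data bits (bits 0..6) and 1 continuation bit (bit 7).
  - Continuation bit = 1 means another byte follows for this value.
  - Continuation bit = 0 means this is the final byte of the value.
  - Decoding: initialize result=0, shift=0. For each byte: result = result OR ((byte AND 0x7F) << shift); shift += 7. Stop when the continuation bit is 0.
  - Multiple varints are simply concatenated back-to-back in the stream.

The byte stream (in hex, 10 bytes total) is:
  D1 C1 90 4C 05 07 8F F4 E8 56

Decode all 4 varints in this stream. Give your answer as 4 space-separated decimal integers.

Answer: 159654097 5 7 182073871

Derivation:
  byte[0]=0xD1 cont=1 payload=0x51=81: acc |= 81<<0 -> acc=81 shift=7
  byte[1]=0xC1 cont=1 payload=0x41=65: acc |= 65<<7 -> acc=8401 shift=14
  byte[2]=0x90 cont=1 payload=0x10=16: acc |= 16<<14 -> acc=270545 shift=21
  byte[3]=0x4C cont=0 payload=0x4C=76: acc |= 76<<21 -> acc=159654097 shift=28 [end]
Varint 1: bytes[0:4] = D1 C1 90 4C -> value 159654097 (4 byte(s))
  byte[4]=0x05 cont=0 payload=0x05=5: acc |= 5<<0 -> acc=5 shift=7 [end]
Varint 2: bytes[4:5] = 05 -> value 5 (1 byte(s))
  byte[5]=0x07 cont=0 payload=0x07=7: acc |= 7<<0 -> acc=7 shift=7 [end]
Varint 3: bytes[5:6] = 07 -> value 7 (1 byte(s))
  byte[6]=0x8F cont=1 payload=0x0F=15: acc |= 15<<0 -> acc=15 shift=7
  byte[7]=0xF4 cont=1 payload=0x74=116: acc |= 116<<7 -> acc=14863 shift=14
  byte[8]=0xE8 cont=1 payload=0x68=104: acc |= 104<<14 -> acc=1718799 shift=21
  byte[9]=0x56 cont=0 payload=0x56=86: acc |= 86<<21 -> acc=182073871 shift=28 [end]
Varint 4: bytes[6:10] = 8F F4 E8 56 -> value 182073871 (4 byte(s))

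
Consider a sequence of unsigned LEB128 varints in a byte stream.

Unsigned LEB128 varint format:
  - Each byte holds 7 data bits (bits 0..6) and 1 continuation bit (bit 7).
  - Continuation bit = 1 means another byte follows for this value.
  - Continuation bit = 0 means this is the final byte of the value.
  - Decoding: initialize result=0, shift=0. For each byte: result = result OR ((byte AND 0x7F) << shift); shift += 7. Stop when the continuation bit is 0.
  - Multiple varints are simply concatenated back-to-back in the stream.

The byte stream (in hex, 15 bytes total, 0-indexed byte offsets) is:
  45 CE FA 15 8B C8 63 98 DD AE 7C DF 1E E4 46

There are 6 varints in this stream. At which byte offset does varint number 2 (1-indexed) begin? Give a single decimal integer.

  byte[0]=0x45 cont=0 payload=0x45=69: acc |= 69<<0 -> acc=69 shift=7 [end]
Varint 1: bytes[0:1] = 45 -> value 69 (1 byte(s))
  byte[1]=0xCE cont=1 payload=0x4E=78: acc |= 78<<0 -> acc=78 shift=7
  byte[2]=0xFA cont=1 payload=0x7A=122: acc |= 122<<7 -> acc=15694 shift=14
  byte[3]=0x15 cont=0 payload=0x15=21: acc |= 21<<14 -> acc=359758 shift=21 [end]
Varint 2: bytes[1:4] = CE FA 15 -> value 359758 (3 byte(s))
  byte[4]=0x8B cont=1 payload=0x0B=11: acc |= 11<<0 -> acc=11 shift=7
  byte[5]=0xC8 cont=1 payload=0x48=72: acc |= 72<<7 -> acc=9227 shift=14
  byte[6]=0x63 cont=0 payload=0x63=99: acc |= 99<<14 -> acc=1631243 shift=21 [end]
Varint 3: bytes[4:7] = 8B C8 63 -> value 1631243 (3 byte(s))
  byte[7]=0x98 cont=1 payload=0x18=24: acc |= 24<<0 -> acc=24 shift=7
  byte[8]=0xDD cont=1 payload=0x5D=93: acc |= 93<<7 -> acc=11928 shift=14
  byte[9]=0xAE cont=1 payload=0x2E=46: acc |= 46<<14 -> acc=765592 shift=21
  byte[10]=0x7C cont=0 payload=0x7C=124: acc |= 124<<21 -> acc=260812440 shift=28 [end]
Varint 4: bytes[7:11] = 98 DD AE 7C -> value 260812440 (4 byte(s))
  byte[11]=0xDF cont=1 payload=0x5F=95: acc |= 95<<0 -> acc=95 shift=7
  byte[12]=0x1E cont=0 payload=0x1E=30: acc |= 30<<7 -> acc=3935 shift=14 [end]
Varint 5: bytes[11:13] = DF 1E -> value 3935 (2 byte(s))
  byte[13]=0xE4 cont=1 payload=0x64=100: acc |= 100<<0 -> acc=100 shift=7
  byte[14]=0x46 cont=0 payload=0x46=70: acc |= 70<<7 -> acc=9060 shift=14 [end]
Varint 6: bytes[13:15] = E4 46 -> value 9060 (2 byte(s))

Answer: 1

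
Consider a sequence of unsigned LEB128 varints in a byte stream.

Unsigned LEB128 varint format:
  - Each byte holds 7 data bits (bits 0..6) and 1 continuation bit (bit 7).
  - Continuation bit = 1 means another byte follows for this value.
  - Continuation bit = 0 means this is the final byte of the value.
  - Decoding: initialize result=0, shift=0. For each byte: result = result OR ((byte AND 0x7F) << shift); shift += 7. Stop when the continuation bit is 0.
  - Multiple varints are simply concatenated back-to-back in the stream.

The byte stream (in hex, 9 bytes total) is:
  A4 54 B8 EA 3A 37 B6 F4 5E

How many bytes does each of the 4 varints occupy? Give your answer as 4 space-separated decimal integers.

Answer: 2 3 1 3

Derivation:
  byte[0]=0xA4 cont=1 payload=0x24=36: acc |= 36<<0 -> acc=36 shift=7
  byte[1]=0x54 cont=0 payload=0x54=84: acc |= 84<<7 -> acc=10788 shift=14 [end]
Varint 1: bytes[0:2] = A4 54 -> value 10788 (2 byte(s))
  byte[2]=0xB8 cont=1 payload=0x38=56: acc |= 56<<0 -> acc=56 shift=7
  byte[3]=0xEA cont=1 payload=0x6A=106: acc |= 106<<7 -> acc=13624 shift=14
  byte[4]=0x3A cont=0 payload=0x3A=58: acc |= 58<<14 -> acc=963896 shift=21 [end]
Varint 2: bytes[2:5] = B8 EA 3A -> value 963896 (3 byte(s))
  byte[5]=0x37 cont=0 payload=0x37=55: acc |= 55<<0 -> acc=55 shift=7 [end]
Varint 3: bytes[5:6] = 37 -> value 55 (1 byte(s))
  byte[6]=0xB6 cont=1 payload=0x36=54: acc |= 54<<0 -> acc=54 shift=7
  byte[7]=0xF4 cont=1 payload=0x74=116: acc |= 116<<7 -> acc=14902 shift=14
  byte[8]=0x5E cont=0 payload=0x5E=94: acc |= 94<<14 -> acc=1554998 shift=21 [end]
Varint 4: bytes[6:9] = B6 F4 5E -> value 1554998 (3 byte(s))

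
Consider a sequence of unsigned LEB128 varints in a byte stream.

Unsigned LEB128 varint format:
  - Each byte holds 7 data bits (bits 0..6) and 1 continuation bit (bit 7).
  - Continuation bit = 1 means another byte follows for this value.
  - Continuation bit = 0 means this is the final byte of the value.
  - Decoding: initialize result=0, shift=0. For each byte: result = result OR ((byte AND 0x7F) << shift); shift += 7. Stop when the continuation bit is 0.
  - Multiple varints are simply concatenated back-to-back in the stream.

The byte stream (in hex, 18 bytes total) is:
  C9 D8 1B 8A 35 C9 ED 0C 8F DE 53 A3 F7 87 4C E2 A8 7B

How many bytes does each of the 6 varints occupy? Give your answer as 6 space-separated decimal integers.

  byte[0]=0xC9 cont=1 payload=0x49=73: acc |= 73<<0 -> acc=73 shift=7
  byte[1]=0xD8 cont=1 payload=0x58=88: acc |= 88<<7 -> acc=11337 shift=14
  byte[2]=0x1B cont=0 payload=0x1B=27: acc |= 27<<14 -> acc=453705 shift=21 [end]
Varint 1: bytes[0:3] = C9 D8 1B -> value 453705 (3 byte(s))
  byte[3]=0x8A cont=1 payload=0x0A=10: acc |= 10<<0 -> acc=10 shift=7
  byte[4]=0x35 cont=0 payload=0x35=53: acc |= 53<<7 -> acc=6794 shift=14 [end]
Varint 2: bytes[3:5] = 8A 35 -> value 6794 (2 byte(s))
  byte[5]=0xC9 cont=1 payload=0x49=73: acc |= 73<<0 -> acc=73 shift=7
  byte[6]=0xED cont=1 payload=0x6D=109: acc |= 109<<7 -> acc=14025 shift=14
  byte[7]=0x0C cont=0 payload=0x0C=12: acc |= 12<<14 -> acc=210633 shift=21 [end]
Varint 3: bytes[5:8] = C9 ED 0C -> value 210633 (3 byte(s))
  byte[8]=0x8F cont=1 payload=0x0F=15: acc |= 15<<0 -> acc=15 shift=7
  byte[9]=0xDE cont=1 payload=0x5E=94: acc |= 94<<7 -> acc=12047 shift=14
  byte[10]=0x53 cont=0 payload=0x53=83: acc |= 83<<14 -> acc=1371919 shift=21 [end]
Varint 4: bytes[8:11] = 8F DE 53 -> value 1371919 (3 byte(s))
  byte[11]=0xA3 cont=1 payload=0x23=35: acc |= 35<<0 -> acc=35 shift=7
  byte[12]=0xF7 cont=1 payload=0x77=119: acc |= 119<<7 -> acc=15267 shift=14
  byte[13]=0x87 cont=1 payload=0x07=7: acc |= 7<<14 -> acc=129955 shift=21
  byte[14]=0x4C cont=0 payload=0x4C=76: acc |= 76<<21 -> acc=159513507 shift=28 [end]
Varint 5: bytes[11:15] = A3 F7 87 4C -> value 159513507 (4 byte(s))
  byte[15]=0xE2 cont=1 payload=0x62=98: acc |= 98<<0 -> acc=98 shift=7
  byte[16]=0xA8 cont=1 payload=0x28=40: acc |= 40<<7 -> acc=5218 shift=14
  byte[17]=0x7B cont=0 payload=0x7B=123: acc |= 123<<14 -> acc=2020450 shift=21 [end]
Varint 6: bytes[15:18] = E2 A8 7B -> value 2020450 (3 byte(s))

Answer: 3 2 3 3 4 3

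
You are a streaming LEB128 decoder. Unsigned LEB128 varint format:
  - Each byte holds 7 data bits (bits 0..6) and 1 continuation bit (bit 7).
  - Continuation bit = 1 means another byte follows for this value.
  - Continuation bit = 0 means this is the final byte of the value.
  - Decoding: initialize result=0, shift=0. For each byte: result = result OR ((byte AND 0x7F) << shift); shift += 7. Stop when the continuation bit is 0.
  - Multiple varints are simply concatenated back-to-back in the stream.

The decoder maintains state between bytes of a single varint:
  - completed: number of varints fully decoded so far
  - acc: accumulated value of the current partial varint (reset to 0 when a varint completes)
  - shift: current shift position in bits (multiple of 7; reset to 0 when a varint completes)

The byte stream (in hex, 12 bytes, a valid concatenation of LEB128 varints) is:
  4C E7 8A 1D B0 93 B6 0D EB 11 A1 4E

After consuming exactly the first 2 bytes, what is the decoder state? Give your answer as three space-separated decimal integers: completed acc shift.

byte[0]=0x4C cont=0 payload=0x4C: varint #1 complete (value=76); reset -> completed=1 acc=0 shift=0
byte[1]=0xE7 cont=1 payload=0x67: acc |= 103<<0 -> completed=1 acc=103 shift=7

Answer: 1 103 7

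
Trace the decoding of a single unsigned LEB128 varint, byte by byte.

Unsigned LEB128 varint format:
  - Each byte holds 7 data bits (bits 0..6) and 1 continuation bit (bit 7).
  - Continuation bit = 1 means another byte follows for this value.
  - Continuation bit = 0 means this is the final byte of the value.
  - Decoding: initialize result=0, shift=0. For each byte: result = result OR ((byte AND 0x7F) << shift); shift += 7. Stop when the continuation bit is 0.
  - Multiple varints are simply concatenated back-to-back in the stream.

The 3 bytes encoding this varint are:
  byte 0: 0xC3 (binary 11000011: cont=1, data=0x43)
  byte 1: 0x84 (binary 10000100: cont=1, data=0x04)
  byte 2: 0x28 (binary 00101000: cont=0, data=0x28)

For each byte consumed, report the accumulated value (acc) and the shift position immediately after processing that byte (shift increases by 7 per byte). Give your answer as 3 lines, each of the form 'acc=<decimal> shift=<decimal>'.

byte 0=0xC3: payload=0x43=67, contrib = 67<<0 = 67; acc -> 67, shift -> 7
byte 1=0x84: payload=0x04=4, contrib = 4<<7 = 512; acc -> 579, shift -> 14
byte 2=0x28: payload=0x28=40, contrib = 40<<14 = 655360; acc -> 655939, shift -> 21

Answer: acc=67 shift=7
acc=579 shift=14
acc=655939 shift=21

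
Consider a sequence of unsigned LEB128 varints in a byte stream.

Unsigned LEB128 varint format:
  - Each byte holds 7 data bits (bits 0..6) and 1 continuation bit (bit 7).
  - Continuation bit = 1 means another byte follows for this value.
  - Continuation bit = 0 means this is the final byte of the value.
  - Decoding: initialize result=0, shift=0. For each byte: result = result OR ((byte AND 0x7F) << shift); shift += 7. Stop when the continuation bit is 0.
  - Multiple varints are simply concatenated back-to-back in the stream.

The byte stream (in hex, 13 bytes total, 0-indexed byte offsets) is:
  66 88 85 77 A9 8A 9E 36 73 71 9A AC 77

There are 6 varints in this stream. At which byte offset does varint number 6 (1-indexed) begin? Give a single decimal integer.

  byte[0]=0x66 cont=0 payload=0x66=102: acc |= 102<<0 -> acc=102 shift=7 [end]
Varint 1: bytes[0:1] = 66 -> value 102 (1 byte(s))
  byte[1]=0x88 cont=1 payload=0x08=8: acc |= 8<<0 -> acc=8 shift=7
  byte[2]=0x85 cont=1 payload=0x05=5: acc |= 5<<7 -> acc=648 shift=14
  byte[3]=0x77 cont=0 payload=0x77=119: acc |= 119<<14 -> acc=1950344 shift=21 [end]
Varint 2: bytes[1:4] = 88 85 77 -> value 1950344 (3 byte(s))
  byte[4]=0xA9 cont=1 payload=0x29=41: acc |= 41<<0 -> acc=41 shift=7
  byte[5]=0x8A cont=1 payload=0x0A=10: acc |= 10<<7 -> acc=1321 shift=14
  byte[6]=0x9E cont=1 payload=0x1E=30: acc |= 30<<14 -> acc=492841 shift=21
  byte[7]=0x36 cont=0 payload=0x36=54: acc |= 54<<21 -> acc=113739049 shift=28 [end]
Varint 3: bytes[4:8] = A9 8A 9E 36 -> value 113739049 (4 byte(s))
  byte[8]=0x73 cont=0 payload=0x73=115: acc |= 115<<0 -> acc=115 shift=7 [end]
Varint 4: bytes[8:9] = 73 -> value 115 (1 byte(s))
  byte[9]=0x71 cont=0 payload=0x71=113: acc |= 113<<0 -> acc=113 shift=7 [end]
Varint 5: bytes[9:10] = 71 -> value 113 (1 byte(s))
  byte[10]=0x9A cont=1 payload=0x1A=26: acc |= 26<<0 -> acc=26 shift=7
  byte[11]=0xAC cont=1 payload=0x2C=44: acc |= 44<<7 -> acc=5658 shift=14
  byte[12]=0x77 cont=0 payload=0x77=119: acc |= 119<<14 -> acc=1955354 shift=21 [end]
Varint 6: bytes[10:13] = 9A AC 77 -> value 1955354 (3 byte(s))

Answer: 10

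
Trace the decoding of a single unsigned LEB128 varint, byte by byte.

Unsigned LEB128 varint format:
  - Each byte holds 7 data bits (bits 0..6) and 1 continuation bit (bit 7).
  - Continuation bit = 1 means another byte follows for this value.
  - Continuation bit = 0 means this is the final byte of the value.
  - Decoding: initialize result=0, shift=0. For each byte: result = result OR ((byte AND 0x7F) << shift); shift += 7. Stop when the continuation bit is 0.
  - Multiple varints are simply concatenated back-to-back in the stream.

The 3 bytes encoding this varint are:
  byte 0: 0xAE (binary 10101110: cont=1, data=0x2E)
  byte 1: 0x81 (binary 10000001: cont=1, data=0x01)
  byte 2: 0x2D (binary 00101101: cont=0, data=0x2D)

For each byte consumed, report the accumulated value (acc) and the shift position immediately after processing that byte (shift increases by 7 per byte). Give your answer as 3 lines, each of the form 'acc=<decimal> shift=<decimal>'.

byte 0=0xAE: payload=0x2E=46, contrib = 46<<0 = 46; acc -> 46, shift -> 7
byte 1=0x81: payload=0x01=1, contrib = 1<<7 = 128; acc -> 174, shift -> 14
byte 2=0x2D: payload=0x2D=45, contrib = 45<<14 = 737280; acc -> 737454, shift -> 21

Answer: acc=46 shift=7
acc=174 shift=14
acc=737454 shift=21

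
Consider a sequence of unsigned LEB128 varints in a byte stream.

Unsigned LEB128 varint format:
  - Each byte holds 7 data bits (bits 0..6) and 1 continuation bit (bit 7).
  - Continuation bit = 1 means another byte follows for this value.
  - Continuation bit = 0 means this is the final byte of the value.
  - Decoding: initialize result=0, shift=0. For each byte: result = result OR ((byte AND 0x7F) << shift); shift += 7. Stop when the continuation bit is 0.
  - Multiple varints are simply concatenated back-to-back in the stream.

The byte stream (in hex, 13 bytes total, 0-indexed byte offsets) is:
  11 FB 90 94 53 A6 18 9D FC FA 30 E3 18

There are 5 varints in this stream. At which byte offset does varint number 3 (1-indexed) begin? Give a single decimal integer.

  byte[0]=0x11 cont=0 payload=0x11=17: acc |= 17<<0 -> acc=17 shift=7 [end]
Varint 1: bytes[0:1] = 11 -> value 17 (1 byte(s))
  byte[1]=0xFB cont=1 payload=0x7B=123: acc |= 123<<0 -> acc=123 shift=7
  byte[2]=0x90 cont=1 payload=0x10=16: acc |= 16<<7 -> acc=2171 shift=14
  byte[3]=0x94 cont=1 payload=0x14=20: acc |= 20<<14 -> acc=329851 shift=21
  byte[4]=0x53 cont=0 payload=0x53=83: acc |= 83<<21 -> acc=174393467 shift=28 [end]
Varint 2: bytes[1:5] = FB 90 94 53 -> value 174393467 (4 byte(s))
  byte[5]=0xA6 cont=1 payload=0x26=38: acc |= 38<<0 -> acc=38 shift=7
  byte[6]=0x18 cont=0 payload=0x18=24: acc |= 24<<7 -> acc=3110 shift=14 [end]
Varint 3: bytes[5:7] = A6 18 -> value 3110 (2 byte(s))
  byte[7]=0x9D cont=1 payload=0x1D=29: acc |= 29<<0 -> acc=29 shift=7
  byte[8]=0xFC cont=1 payload=0x7C=124: acc |= 124<<7 -> acc=15901 shift=14
  byte[9]=0xFA cont=1 payload=0x7A=122: acc |= 122<<14 -> acc=2014749 shift=21
  byte[10]=0x30 cont=0 payload=0x30=48: acc |= 48<<21 -> acc=102678045 shift=28 [end]
Varint 4: bytes[7:11] = 9D FC FA 30 -> value 102678045 (4 byte(s))
  byte[11]=0xE3 cont=1 payload=0x63=99: acc |= 99<<0 -> acc=99 shift=7
  byte[12]=0x18 cont=0 payload=0x18=24: acc |= 24<<7 -> acc=3171 shift=14 [end]
Varint 5: bytes[11:13] = E3 18 -> value 3171 (2 byte(s))

Answer: 5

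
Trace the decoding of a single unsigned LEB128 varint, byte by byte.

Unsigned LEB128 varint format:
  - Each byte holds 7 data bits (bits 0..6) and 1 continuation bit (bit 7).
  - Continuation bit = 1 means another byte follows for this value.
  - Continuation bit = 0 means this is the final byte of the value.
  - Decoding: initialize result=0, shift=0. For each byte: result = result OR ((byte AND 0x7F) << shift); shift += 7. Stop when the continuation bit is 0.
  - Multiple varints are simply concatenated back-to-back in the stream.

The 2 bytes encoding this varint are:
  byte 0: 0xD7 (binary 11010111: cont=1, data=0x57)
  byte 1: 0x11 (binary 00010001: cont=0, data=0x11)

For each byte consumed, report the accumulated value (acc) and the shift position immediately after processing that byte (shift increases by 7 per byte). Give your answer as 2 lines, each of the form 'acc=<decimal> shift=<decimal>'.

Answer: acc=87 shift=7
acc=2263 shift=14

Derivation:
byte 0=0xD7: payload=0x57=87, contrib = 87<<0 = 87; acc -> 87, shift -> 7
byte 1=0x11: payload=0x11=17, contrib = 17<<7 = 2176; acc -> 2263, shift -> 14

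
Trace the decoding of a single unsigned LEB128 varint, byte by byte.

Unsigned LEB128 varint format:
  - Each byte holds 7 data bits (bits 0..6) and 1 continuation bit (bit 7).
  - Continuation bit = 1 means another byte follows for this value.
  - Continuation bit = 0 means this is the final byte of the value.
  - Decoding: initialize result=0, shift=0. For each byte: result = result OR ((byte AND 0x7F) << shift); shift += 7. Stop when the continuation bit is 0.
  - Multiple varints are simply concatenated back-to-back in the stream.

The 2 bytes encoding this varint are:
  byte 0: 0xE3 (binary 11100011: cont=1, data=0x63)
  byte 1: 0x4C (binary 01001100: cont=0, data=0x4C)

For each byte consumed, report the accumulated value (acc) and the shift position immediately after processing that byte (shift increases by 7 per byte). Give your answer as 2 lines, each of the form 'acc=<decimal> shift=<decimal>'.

Answer: acc=99 shift=7
acc=9827 shift=14

Derivation:
byte 0=0xE3: payload=0x63=99, contrib = 99<<0 = 99; acc -> 99, shift -> 7
byte 1=0x4C: payload=0x4C=76, contrib = 76<<7 = 9728; acc -> 9827, shift -> 14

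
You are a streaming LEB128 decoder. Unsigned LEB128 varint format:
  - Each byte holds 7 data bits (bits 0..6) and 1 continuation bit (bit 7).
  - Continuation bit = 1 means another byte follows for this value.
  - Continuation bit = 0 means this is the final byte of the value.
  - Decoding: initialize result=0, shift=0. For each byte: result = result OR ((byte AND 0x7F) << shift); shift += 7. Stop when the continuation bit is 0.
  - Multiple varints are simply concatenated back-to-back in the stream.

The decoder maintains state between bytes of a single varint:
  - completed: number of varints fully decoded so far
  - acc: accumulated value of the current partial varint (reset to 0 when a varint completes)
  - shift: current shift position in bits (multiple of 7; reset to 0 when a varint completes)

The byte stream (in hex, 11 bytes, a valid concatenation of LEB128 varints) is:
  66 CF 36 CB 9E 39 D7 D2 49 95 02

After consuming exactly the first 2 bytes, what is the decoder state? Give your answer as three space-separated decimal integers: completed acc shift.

Answer: 1 79 7

Derivation:
byte[0]=0x66 cont=0 payload=0x66: varint #1 complete (value=102); reset -> completed=1 acc=0 shift=0
byte[1]=0xCF cont=1 payload=0x4F: acc |= 79<<0 -> completed=1 acc=79 shift=7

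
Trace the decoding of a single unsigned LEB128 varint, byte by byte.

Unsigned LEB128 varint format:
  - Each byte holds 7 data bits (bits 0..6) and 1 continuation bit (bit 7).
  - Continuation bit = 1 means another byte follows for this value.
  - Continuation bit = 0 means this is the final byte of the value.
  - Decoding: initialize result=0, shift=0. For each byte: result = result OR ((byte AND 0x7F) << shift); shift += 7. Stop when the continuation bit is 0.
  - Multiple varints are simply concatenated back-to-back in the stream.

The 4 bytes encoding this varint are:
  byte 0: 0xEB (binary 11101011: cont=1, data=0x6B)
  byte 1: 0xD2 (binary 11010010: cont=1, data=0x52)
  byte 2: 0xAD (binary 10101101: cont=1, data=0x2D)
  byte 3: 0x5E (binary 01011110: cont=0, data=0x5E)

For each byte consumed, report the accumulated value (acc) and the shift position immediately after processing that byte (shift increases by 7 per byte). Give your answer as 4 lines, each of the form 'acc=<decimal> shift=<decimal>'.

byte 0=0xEB: payload=0x6B=107, contrib = 107<<0 = 107; acc -> 107, shift -> 7
byte 1=0xD2: payload=0x52=82, contrib = 82<<7 = 10496; acc -> 10603, shift -> 14
byte 2=0xAD: payload=0x2D=45, contrib = 45<<14 = 737280; acc -> 747883, shift -> 21
byte 3=0x5E: payload=0x5E=94, contrib = 94<<21 = 197132288; acc -> 197880171, shift -> 28

Answer: acc=107 shift=7
acc=10603 shift=14
acc=747883 shift=21
acc=197880171 shift=28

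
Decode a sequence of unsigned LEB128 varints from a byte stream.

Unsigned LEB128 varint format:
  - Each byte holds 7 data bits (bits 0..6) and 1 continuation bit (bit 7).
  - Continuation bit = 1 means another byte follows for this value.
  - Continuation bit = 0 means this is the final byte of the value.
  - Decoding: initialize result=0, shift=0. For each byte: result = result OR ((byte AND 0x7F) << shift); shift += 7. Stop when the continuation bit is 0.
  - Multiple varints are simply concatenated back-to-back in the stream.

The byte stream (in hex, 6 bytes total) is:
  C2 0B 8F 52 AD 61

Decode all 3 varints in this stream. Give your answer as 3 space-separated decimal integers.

Answer: 1474 10511 12461

Derivation:
  byte[0]=0xC2 cont=1 payload=0x42=66: acc |= 66<<0 -> acc=66 shift=7
  byte[1]=0x0B cont=0 payload=0x0B=11: acc |= 11<<7 -> acc=1474 shift=14 [end]
Varint 1: bytes[0:2] = C2 0B -> value 1474 (2 byte(s))
  byte[2]=0x8F cont=1 payload=0x0F=15: acc |= 15<<0 -> acc=15 shift=7
  byte[3]=0x52 cont=0 payload=0x52=82: acc |= 82<<7 -> acc=10511 shift=14 [end]
Varint 2: bytes[2:4] = 8F 52 -> value 10511 (2 byte(s))
  byte[4]=0xAD cont=1 payload=0x2D=45: acc |= 45<<0 -> acc=45 shift=7
  byte[5]=0x61 cont=0 payload=0x61=97: acc |= 97<<7 -> acc=12461 shift=14 [end]
Varint 3: bytes[4:6] = AD 61 -> value 12461 (2 byte(s))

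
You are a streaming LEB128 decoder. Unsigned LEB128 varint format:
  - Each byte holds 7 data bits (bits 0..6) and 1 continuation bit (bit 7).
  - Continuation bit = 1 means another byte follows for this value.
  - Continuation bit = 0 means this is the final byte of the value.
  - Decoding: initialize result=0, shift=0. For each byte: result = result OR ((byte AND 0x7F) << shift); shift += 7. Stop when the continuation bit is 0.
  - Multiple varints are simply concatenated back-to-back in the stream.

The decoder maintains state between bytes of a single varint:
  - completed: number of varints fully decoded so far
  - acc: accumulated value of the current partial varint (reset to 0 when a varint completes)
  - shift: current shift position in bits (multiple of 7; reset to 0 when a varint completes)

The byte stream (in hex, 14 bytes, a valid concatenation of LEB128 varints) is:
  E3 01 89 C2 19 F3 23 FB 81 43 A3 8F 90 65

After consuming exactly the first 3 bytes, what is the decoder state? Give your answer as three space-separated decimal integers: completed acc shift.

byte[0]=0xE3 cont=1 payload=0x63: acc |= 99<<0 -> completed=0 acc=99 shift=7
byte[1]=0x01 cont=0 payload=0x01: varint #1 complete (value=227); reset -> completed=1 acc=0 shift=0
byte[2]=0x89 cont=1 payload=0x09: acc |= 9<<0 -> completed=1 acc=9 shift=7

Answer: 1 9 7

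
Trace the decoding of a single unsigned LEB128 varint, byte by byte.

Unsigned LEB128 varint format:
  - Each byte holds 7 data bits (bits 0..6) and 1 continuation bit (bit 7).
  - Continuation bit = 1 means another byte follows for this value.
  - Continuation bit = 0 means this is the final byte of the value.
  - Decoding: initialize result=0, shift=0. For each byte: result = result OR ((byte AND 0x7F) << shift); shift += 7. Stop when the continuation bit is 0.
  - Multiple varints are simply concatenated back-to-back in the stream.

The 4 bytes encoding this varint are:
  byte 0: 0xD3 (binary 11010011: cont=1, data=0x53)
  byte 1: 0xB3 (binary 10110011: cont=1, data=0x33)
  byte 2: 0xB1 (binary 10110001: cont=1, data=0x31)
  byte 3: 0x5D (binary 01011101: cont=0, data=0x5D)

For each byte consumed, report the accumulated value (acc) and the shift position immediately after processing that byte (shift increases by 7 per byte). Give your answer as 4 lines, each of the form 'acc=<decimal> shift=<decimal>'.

Answer: acc=83 shift=7
acc=6611 shift=14
acc=809427 shift=21
acc=195844563 shift=28

Derivation:
byte 0=0xD3: payload=0x53=83, contrib = 83<<0 = 83; acc -> 83, shift -> 7
byte 1=0xB3: payload=0x33=51, contrib = 51<<7 = 6528; acc -> 6611, shift -> 14
byte 2=0xB1: payload=0x31=49, contrib = 49<<14 = 802816; acc -> 809427, shift -> 21
byte 3=0x5D: payload=0x5D=93, contrib = 93<<21 = 195035136; acc -> 195844563, shift -> 28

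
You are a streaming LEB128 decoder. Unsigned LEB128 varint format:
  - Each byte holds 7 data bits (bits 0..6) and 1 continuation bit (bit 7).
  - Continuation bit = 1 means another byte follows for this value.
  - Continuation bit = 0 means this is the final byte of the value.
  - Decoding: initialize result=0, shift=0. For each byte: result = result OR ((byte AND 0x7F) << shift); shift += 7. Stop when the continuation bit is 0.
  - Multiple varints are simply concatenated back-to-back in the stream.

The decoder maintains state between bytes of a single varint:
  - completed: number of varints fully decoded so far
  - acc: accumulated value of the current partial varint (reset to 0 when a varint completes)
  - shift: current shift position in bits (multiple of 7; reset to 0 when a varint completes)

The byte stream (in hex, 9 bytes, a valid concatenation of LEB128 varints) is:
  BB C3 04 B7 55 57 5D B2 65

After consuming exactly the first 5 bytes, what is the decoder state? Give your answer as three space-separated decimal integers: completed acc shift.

Answer: 2 0 0

Derivation:
byte[0]=0xBB cont=1 payload=0x3B: acc |= 59<<0 -> completed=0 acc=59 shift=7
byte[1]=0xC3 cont=1 payload=0x43: acc |= 67<<7 -> completed=0 acc=8635 shift=14
byte[2]=0x04 cont=0 payload=0x04: varint #1 complete (value=74171); reset -> completed=1 acc=0 shift=0
byte[3]=0xB7 cont=1 payload=0x37: acc |= 55<<0 -> completed=1 acc=55 shift=7
byte[4]=0x55 cont=0 payload=0x55: varint #2 complete (value=10935); reset -> completed=2 acc=0 shift=0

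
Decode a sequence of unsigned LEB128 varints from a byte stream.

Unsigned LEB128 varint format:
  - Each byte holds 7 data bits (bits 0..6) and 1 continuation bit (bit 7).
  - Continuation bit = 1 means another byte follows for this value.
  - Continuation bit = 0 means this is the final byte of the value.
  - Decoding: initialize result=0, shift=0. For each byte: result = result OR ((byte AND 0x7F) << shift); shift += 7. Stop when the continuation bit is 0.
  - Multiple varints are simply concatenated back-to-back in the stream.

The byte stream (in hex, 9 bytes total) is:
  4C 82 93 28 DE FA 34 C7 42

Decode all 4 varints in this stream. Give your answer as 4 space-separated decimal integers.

  byte[0]=0x4C cont=0 payload=0x4C=76: acc |= 76<<0 -> acc=76 shift=7 [end]
Varint 1: bytes[0:1] = 4C -> value 76 (1 byte(s))
  byte[1]=0x82 cont=1 payload=0x02=2: acc |= 2<<0 -> acc=2 shift=7
  byte[2]=0x93 cont=1 payload=0x13=19: acc |= 19<<7 -> acc=2434 shift=14
  byte[3]=0x28 cont=0 payload=0x28=40: acc |= 40<<14 -> acc=657794 shift=21 [end]
Varint 2: bytes[1:4] = 82 93 28 -> value 657794 (3 byte(s))
  byte[4]=0xDE cont=1 payload=0x5E=94: acc |= 94<<0 -> acc=94 shift=7
  byte[5]=0xFA cont=1 payload=0x7A=122: acc |= 122<<7 -> acc=15710 shift=14
  byte[6]=0x34 cont=0 payload=0x34=52: acc |= 52<<14 -> acc=867678 shift=21 [end]
Varint 3: bytes[4:7] = DE FA 34 -> value 867678 (3 byte(s))
  byte[7]=0xC7 cont=1 payload=0x47=71: acc |= 71<<0 -> acc=71 shift=7
  byte[8]=0x42 cont=0 payload=0x42=66: acc |= 66<<7 -> acc=8519 shift=14 [end]
Varint 4: bytes[7:9] = C7 42 -> value 8519 (2 byte(s))

Answer: 76 657794 867678 8519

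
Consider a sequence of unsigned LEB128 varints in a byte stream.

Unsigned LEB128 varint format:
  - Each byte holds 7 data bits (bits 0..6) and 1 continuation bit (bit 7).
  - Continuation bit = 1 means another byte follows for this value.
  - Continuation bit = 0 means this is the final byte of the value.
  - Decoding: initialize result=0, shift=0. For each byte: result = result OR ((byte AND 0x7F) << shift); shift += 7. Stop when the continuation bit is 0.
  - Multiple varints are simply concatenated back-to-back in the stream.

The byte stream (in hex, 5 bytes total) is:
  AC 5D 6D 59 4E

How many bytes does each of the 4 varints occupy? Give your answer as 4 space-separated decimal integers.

Answer: 2 1 1 1

Derivation:
  byte[0]=0xAC cont=1 payload=0x2C=44: acc |= 44<<0 -> acc=44 shift=7
  byte[1]=0x5D cont=0 payload=0x5D=93: acc |= 93<<7 -> acc=11948 shift=14 [end]
Varint 1: bytes[0:2] = AC 5D -> value 11948 (2 byte(s))
  byte[2]=0x6D cont=0 payload=0x6D=109: acc |= 109<<0 -> acc=109 shift=7 [end]
Varint 2: bytes[2:3] = 6D -> value 109 (1 byte(s))
  byte[3]=0x59 cont=0 payload=0x59=89: acc |= 89<<0 -> acc=89 shift=7 [end]
Varint 3: bytes[3:4] = 59 -> value 89 (1 byte(s))
  byte[4]=0x4E cont=0 payload=0x4E=78: acc |= 78<<0 -> acc=78 shift=7 [end]
Varint 4: bytes[4:5] = 4E -> value 78 (1 byte(s))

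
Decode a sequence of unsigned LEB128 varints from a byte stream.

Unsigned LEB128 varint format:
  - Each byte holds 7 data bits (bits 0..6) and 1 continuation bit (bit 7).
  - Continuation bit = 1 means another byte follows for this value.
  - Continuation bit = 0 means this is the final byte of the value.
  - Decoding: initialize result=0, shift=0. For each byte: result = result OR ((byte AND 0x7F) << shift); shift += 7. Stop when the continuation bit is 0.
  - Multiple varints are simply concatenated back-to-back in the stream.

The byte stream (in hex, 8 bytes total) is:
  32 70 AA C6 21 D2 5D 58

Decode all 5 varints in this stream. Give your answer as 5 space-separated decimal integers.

Answer: 50 112 549674 11986 88

Derivation:
  byte[0]=0x32 cont=0 payload=0x32=50: acc |= 50<<0 -> acc=50 shift=7 [end]
Varint 1: bytes[0:1] = 32 -> value 50 (1 byte(s))
  byte[1]=0x70 cont=0 payload=0x70=112: acc |= 112<<0 -> acc=112 shift=7 [end]
Varint 2: bytes[1:2] = 70 -> value 112 (1 byte(s))
  byte[2]=0xAA cont=1 payload=0x2A=42: acc |= 42<<0 -> acc=42 shift=7
  byte[3]=0xC6 cont=1 payload=0x46=70: acc |= 70<<7 -> acc=9002 shift=14
  byte[4]=0x21 cont=0 payload=0x21=33: acc |= 33<<14 -> acc=549674 shift=21 [end]
Varint 3: bytes[2:5] = AA C6 21 -> value 549674 (3 byte(s))
  byte[5]=0xD2 cont=1 payload=0x52=82: acc |= 82<<0 -> acc=82 shift=7
  byte[6]=0x5D cont=0 payload=0x5D=93: acc |= 93<<7 -> acc=11986 shift=14 [end]
Varint 4: bytes[5:7] = D2 5D -> value 11986 (2 byte(s))
  byte[7]=0x58 cont=0 payload=0x58=88: acc |= 88<<0 -> acc=88 shift=7 [end]
Varint 5: bytes[7:8] = 58 -> value 88 (1 byte(s))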